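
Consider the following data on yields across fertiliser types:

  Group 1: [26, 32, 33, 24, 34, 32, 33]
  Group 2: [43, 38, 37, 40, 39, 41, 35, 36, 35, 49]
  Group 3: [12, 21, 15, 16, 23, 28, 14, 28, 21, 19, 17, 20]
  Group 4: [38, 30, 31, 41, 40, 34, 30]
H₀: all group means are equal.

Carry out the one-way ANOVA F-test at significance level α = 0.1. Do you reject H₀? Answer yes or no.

reject H₀: yes

Group means [30.57, 39.30, 19.50, 34.86], grand mean 30.139
SSB = Σnᵢ(x̄ᵢ−x̄)² = 2354.634; SSW = ΣΣ(x−x̄ᵢ)² = 681.671
MSB = 2354.634/3 = 784.8780; MSW = 681.671/32 = 21.3022
F = MSB/MSW = 36.8449
df = (3, 32)
p-value (upper-tail) = 0.00000
At α=0.1: p < α → reject H₀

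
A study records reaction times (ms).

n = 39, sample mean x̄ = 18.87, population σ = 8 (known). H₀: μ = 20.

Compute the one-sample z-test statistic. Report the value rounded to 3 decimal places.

SE = σ/√n = 8/√39 = 1.2810
z = (x̄−μ₀)/SE = (18.87−20)/1.2810 = -0.8821

test statistic = -0.882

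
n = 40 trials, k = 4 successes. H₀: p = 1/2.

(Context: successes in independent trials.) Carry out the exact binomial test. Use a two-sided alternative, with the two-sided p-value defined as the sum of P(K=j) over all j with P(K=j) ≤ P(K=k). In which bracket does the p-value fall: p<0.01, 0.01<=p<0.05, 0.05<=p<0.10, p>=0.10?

Exact binomial: n=40, k=4, p₀=1/2=0.5000
P(X=j) = C(n,j)·p₀^j·(1−p₀)^(n−j); p = Σ P(X=j) over j with P(X=j) ≤ P(X=4)
p-value (two-sided) = 0.00000
→ bracket: p<0.01

p-value bracket: p<0.01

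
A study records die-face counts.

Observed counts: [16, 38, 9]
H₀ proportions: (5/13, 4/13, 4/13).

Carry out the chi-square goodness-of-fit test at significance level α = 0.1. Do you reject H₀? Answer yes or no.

n = 63; E_i = n·p_i = [24.23, 19.38, 19.38]
χ² = (16−24.23)²/24.23 + (38−19.38)²/19.38 + (9−19.38)²/19.38 = 26.2357
df = 2
p-value (upper-tail) = 0.00000
At α=0.1: p < α → reject H₀

reject H₀: yes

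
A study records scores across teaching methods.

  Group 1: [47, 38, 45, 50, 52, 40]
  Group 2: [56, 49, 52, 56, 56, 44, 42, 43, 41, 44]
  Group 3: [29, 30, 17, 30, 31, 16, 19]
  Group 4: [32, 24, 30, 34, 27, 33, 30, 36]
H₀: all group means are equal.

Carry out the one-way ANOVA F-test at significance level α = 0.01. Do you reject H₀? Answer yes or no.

reject H₀: yes

Group means [45.33, 48.30, 24.57, 30.75], grand mean 37.839
SSB = Σnᵢ(x̄ᵢ−x̄)² = 3065.546; SSW = ΣΣ(x−x̄ᵢ)² = 888.648
MSB = 3065.546/3 = 1021.8486; MSW = 888.648/27 = 32.9129
F = MSB/MSW = 31.0471
df = (3, 27)
p-value (upper-tail) = 0.00000
At α=0.01: p < α → reject H₀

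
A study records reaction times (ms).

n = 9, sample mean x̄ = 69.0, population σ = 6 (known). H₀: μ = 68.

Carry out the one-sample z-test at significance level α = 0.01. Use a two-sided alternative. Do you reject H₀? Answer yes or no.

reject H₀: no

SE = σ/√n = 6/√9 = 2.0000
z = (x̄−μ₀)/SE = (69.0−68)/2.0000 = 0.5000
p-value (two-sided) = 0.61708
At α=0.01: p ≥ α → fail to reject H₀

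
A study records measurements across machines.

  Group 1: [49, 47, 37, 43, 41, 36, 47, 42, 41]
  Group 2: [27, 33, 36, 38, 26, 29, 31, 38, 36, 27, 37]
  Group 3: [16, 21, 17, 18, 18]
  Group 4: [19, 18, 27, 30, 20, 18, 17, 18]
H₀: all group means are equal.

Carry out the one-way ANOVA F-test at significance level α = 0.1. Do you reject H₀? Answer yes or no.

Group means [42.56, 32.55, 18.00, 20.88], grand mean 30.242
SSB = Σnᵢ(x̄ᵢ−x̄)² = 2874.236; SSW = ΣΣ(x−x̄ᵢ)² = 561.824
MSB = 2874.236/3 = 958.0787; MSW = 561.824/29 = 19.3733
F = MSB/MSW = 49.4537
df = (3, 29)
p-value (upper-tail) = 0.00000
At α=0.1: p < α → reject H₀

reject H₀: yes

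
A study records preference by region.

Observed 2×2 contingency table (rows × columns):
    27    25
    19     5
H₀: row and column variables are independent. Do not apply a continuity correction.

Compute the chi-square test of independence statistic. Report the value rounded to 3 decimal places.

test statistic = 5.101

Row totals [52, 24], col totals [46, 30], n=76
χ² = (27−31.47)²/31.47 + (25−20.53)²/20.53 + (19−14.53)²/14.53 + (5−9.47)²/9.47 = 5.1013
df = 1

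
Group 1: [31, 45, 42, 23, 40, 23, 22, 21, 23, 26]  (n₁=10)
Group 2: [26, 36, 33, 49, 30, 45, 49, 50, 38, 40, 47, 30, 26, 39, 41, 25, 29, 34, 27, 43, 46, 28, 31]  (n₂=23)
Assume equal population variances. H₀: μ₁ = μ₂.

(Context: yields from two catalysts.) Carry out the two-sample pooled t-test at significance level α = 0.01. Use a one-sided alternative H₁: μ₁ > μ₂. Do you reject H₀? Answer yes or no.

x̄₁=29.600, s₁=9.288, n₁=10
x̄₂=36.609, s₂=8.409, n₂=23
s_p² = [9·9.288² + 22·8.409²]/31 = 75.2219
SE = √(s_p²·(1/10+1/23)) = 3.2852
t = (29.600−36.609)/3.2852 = -2.1334
df = 31
p-value (one-sided, H₁ greater) = 0.97954
At α=0.01: p ≥ α → fail to reject H₀

reject H₀: no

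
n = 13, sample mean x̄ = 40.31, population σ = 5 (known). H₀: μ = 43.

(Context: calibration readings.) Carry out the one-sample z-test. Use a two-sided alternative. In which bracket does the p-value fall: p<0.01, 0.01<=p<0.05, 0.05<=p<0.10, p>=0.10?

p-value bracket: 0.05<=p<0.10

SE = σ/√n = 5/√13 = 1.3868
z = (x̄−μ₀)/SE = (40.31−43)/1.3868 = -1.9398
p-value (two-sided) = 0.05241
→ bracket: 0.05<=p<0.10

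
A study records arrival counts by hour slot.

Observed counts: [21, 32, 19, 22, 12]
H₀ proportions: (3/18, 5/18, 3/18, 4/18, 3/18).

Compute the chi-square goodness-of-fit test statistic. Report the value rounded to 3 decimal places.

test statistic = 2.872

n = 106; E_i = n·p_i = [17.67, 29.44, 17.67, 23.56, 17.67]
χ² = (21−17.67)²/17.67 + (32−29.44)²/29.44 + (19−17.67)²/17.67 + (22−23.56)²/23.56 + (12−17.67)²/17.67 = 2.8717
df = 4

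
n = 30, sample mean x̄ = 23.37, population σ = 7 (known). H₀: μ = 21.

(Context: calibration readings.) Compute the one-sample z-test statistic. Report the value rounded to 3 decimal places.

SE = σ/√n = 7/√30 = 1.2780
z = (x̄−μ₀)/SE = (23.37−21)/1.2780 = 1.8544

test statistic = 1.854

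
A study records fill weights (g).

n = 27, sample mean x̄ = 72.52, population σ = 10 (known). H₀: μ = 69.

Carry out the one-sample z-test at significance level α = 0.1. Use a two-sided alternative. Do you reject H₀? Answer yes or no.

reject H₀: yes

SE = σ/√n = 10/√27 = 1.9245
z = (x̄−μ₀)/SE = (72.52−69)/1.9245 = 1.8290
p-value (two-sided) = 0.06739
At α=0.1: p < α → reject H₀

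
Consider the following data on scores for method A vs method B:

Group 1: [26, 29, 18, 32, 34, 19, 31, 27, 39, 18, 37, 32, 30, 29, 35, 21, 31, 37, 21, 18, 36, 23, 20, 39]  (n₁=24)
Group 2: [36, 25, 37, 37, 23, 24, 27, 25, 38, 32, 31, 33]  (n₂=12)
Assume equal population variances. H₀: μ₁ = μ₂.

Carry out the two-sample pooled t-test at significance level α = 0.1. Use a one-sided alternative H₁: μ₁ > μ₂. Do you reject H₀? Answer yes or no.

x̄₁=28.417, s₁=7.156, n₁=24
x̄₂=30.667, s₂=5.646, n₂=12
s_p² = [23·7.156² + 11·5.646²]/34 = 44.9559
SE = √(s_p²·(1/24+1/12)) = 2.3705
t = (28.417−30.667)/2.3705 = -0.9491
df = 34
p-value (one-sided, H₁ greater) = 0.82538
At α=0.1: p ≥ α → fail to reject H₀

reject H₀: no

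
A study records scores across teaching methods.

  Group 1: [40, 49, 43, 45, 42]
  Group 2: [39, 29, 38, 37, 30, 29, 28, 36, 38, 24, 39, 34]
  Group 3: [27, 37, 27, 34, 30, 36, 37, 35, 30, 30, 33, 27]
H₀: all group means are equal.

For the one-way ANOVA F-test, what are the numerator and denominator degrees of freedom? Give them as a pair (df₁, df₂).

degrees of freedom = [2, 26]

k = 3 groups, N = 29 total
df = (k−1, N−k) = (3−1, 29−3) = (2, 26)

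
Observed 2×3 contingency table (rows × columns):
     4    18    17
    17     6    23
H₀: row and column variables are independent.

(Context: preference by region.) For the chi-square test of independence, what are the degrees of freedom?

df = (r−1)(c−1) = (2−1)·(3−1) = 2

degrees of freedom = 2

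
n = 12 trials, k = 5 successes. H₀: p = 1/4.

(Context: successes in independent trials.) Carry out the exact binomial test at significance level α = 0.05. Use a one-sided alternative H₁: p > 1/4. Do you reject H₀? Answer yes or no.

Exact binomial: n=12, k=5, p₀=1/4=0.2500
P(X≥5) from Σ C(n,i)·p₀^i·(1−p₀)^(n−i)
p-value (one-sided, H₁ greater) = 0.15764
At α=0.05: p ≥ α → fail to reject H₀

reject H₀: no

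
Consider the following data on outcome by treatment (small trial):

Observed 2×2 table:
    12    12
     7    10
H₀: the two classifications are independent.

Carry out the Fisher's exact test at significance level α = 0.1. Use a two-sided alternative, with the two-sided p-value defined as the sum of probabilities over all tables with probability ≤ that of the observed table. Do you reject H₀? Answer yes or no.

Margins: r₁=24, r₂=17, c₁=19, c₂=22, n=41
p_obs = C(24,12)·C(17,7)/C(41,19); sum pmf over tables with pmf ≤ p_obs
p-value (two-sided) = 0.75198
At α=0.1: p ≥ α → fail to reject H₀

reject H₀: no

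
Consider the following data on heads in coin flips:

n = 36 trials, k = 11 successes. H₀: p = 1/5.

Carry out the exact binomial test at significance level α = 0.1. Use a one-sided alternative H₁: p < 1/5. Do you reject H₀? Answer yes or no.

Exact binomial: n=36, k=11, p₀=1/5=0.2000
P(X≤11) from Σ C(n,i)·p₀^i·(1−p₀)^(n−i)
p-value (one-sided, H₁ less) = 0.95757
At α=0.1: p ≥ α → fail to reject H₀

reject H₀: no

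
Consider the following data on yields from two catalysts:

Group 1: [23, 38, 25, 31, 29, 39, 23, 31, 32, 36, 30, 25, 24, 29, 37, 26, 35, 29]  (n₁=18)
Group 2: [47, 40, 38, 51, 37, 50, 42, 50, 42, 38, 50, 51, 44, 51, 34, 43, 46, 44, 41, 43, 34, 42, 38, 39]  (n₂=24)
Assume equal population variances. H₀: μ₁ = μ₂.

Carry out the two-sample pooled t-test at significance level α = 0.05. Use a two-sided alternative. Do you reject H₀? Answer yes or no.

x̄₁=30.111, s₁=5.223, n₁=18
x̄₂=43.125, s₂=5.400, n₂=24
s_p² = [17·5.223² + 23·5.400²]/40 = 28.3601
SE = √(s_p²·(1/18+1/24)) = 1.6605
t = (30.111−43.125)/1.6605 = -7.8374
df = 40
p-value (two-sided) = 0.00000
At α=0.05: p < α → reject H₀

reject H₀: yes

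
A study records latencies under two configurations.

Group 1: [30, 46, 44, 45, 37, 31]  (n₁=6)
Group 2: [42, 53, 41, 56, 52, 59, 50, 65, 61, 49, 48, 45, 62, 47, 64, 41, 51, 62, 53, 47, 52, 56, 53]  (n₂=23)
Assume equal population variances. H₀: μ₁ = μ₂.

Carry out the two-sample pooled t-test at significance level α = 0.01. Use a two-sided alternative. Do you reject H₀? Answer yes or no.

x̄₁=38.833, s₁=7.195, n₁=6
x̄₂=52.565, s₂=7.204, n₂=23
s_p² = [5·7.195² + 22·7.204²]/27 = 51.8698
SE = √(s_p²·(1/6+1/23)) = 3.3015
t = (38.833−52.565)/3.3015 = -4.1592
df = 27
p-value (two-sided) = 0.00029
At α=0.01: p < α → reject H₀

reject H₀: yes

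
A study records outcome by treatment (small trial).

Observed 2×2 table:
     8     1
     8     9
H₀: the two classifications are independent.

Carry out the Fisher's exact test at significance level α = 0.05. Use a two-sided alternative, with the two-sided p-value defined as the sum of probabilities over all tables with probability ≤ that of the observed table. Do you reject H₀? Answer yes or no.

reject H₀: no

Margins: r₁=9, r₂=17, c₁=16, c₂=10, n=26
p_obs = C(9,8)·C(17,8)/C(26,16); sum pmf over tables with pmf ≤ p_obs
p-value (two-sided) = 0.08733
At α=0.05: p ≥ α → fail to reject H₀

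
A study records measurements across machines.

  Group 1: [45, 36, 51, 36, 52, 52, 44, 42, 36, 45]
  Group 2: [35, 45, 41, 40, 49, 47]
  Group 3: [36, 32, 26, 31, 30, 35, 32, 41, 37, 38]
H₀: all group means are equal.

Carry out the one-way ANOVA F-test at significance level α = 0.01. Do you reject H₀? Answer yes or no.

reject H₀: yes

Group means [43.90, 42.83, 33.80], grand mean 39.769
SSB = Σnᵢ(x̄ᵢ−x̄)² = 583.282; SSW = ΣΣ(x−x̄ᵢ)² = 683.333
MSB = 583.282/2 = 291.6410; MSW = 683.333/23 = 29.7101
F = MSB/MSW = 9.8162
df = (2, 23)
p-value (upper-tail) = 0.00083
At α=0.01: p < α → reject H₀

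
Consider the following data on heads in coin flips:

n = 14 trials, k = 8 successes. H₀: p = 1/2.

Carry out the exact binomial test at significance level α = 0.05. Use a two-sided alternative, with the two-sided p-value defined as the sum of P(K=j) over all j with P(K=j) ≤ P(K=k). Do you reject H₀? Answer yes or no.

reject H₀: no

Exact binomial: n=14, k=8, p₀=1/2=0.5000
P(X=j) = C(n,j)·p₀^j·(1−p₀)^(n−j); p = Σ P(X=j) over j with P(X=j) ≤ P(X=8)
p-value (two-sided) = 0.79053
At α=0.05: p ≥ α → fail to reject H₀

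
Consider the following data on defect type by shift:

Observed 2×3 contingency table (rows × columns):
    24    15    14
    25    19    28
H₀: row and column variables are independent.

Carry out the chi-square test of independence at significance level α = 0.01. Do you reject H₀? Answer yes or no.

Row totals [53, 72], col totals [49, 34, 42], n=125
χ² = (24−20.78)²/20.78 + (15−14.42)²/14.42 + (14−17.81)²/17.81 + (25−28.22)²/28.22 + (19−19.58)²/19.58 + (28−24.19)²/24.19 = 2.3233
df = 2
p-value (upper-tail) = 0.31296
At α=0.01: p ≥ α → fail to reject H₀

reject H₀: no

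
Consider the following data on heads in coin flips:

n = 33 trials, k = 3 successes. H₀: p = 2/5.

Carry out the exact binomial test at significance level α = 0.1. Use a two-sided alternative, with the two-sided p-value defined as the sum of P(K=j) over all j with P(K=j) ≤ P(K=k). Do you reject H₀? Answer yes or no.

Exact binomial: n=33, k=3, p₀=2/5=0.4000
P(X=j) = C(n,j)·p₀^j·(1−p₀)^(n−j); p = Σ P(X=j) over j with P(X=j) ≤ P(X=3)
p-value (two-sided) = 0.00012
At α=0.1: p < α → reject H₀

reject H₀: yes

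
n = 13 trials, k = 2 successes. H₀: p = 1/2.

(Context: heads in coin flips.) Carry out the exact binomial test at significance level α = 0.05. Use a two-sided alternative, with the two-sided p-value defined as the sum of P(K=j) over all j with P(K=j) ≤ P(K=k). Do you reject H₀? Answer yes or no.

Exact binomial: n=13, k=2, p₀=1/2=0.5000
P(X=j) = C(n,j)·p₀^j·(1−p₀)^(n−j); p = Σ P(X=j) over j with P(X=j) ≤ P(X=2)
p-value (two-sided) = 0.02246
At α=0.05: p < α → reject H₀

reject H₀: yes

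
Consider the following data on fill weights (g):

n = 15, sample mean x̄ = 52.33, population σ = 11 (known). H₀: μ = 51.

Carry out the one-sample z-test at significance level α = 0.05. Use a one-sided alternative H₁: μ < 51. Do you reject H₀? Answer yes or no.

reject H₀: no

SE = σ/√n = 11/√15 = 2.8402
z = (x̄−μ₀)/SE = (52.33−51)/2.8402 = 0.4683
p-value (one-sided, H₁ less) = 0.68021
At α=0.05: p ≥ α → fail to reject H₀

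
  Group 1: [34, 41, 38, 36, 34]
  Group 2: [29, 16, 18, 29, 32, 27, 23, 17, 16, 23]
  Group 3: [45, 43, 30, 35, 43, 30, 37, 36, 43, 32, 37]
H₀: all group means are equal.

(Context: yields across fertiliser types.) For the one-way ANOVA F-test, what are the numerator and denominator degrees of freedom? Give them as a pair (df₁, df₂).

degrees of freedom = [2, 23]

k = 3 groups, N = 26 total
df = (k−1, N−k) = (3−1, 26−3) = (2, 23)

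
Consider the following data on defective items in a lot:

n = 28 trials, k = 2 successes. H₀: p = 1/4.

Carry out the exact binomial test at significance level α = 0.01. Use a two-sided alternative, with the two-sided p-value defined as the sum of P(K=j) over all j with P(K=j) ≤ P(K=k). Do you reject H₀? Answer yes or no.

Exact binomial: n=28, k=2, p₀=1/4=0.2500
P(X=j) = C(n,j)·p₀^j·(1−p₀)^(n−j); p = Σ P(X=j) over j with P(X=j) ≤ P(X=2)
p-value (two-sided) = 0.02785
At α=0.01: p ≥ α → fail to reject H₀

reject H₀: no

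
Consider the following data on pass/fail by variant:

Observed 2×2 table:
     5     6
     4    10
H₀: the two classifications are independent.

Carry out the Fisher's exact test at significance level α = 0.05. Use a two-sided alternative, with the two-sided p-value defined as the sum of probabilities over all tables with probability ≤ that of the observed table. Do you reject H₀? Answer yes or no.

Margins: r₁=11, r₂=14, c₁=9, c₂=16, n=25
p_obs = C(11,5)·C(14,4)/C(25,9); sum pmf over tables with pmf ≤ p_obs
p-value (two-sided) = 0.43408
At α=0.05: p ≥ α → fail to reject H₀

reject H₀: no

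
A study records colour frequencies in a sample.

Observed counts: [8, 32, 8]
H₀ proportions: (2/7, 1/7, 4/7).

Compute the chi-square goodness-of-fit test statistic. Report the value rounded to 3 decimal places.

test statistic = 108.333

n = 48; E_i = n·p_i = [13.71, 6.86, 27.43]
χ² = (8−13.71)²/13.71 + (32−6.86)²/6.86 + (8−27.43)²/27.43 = 108.3333
df = 2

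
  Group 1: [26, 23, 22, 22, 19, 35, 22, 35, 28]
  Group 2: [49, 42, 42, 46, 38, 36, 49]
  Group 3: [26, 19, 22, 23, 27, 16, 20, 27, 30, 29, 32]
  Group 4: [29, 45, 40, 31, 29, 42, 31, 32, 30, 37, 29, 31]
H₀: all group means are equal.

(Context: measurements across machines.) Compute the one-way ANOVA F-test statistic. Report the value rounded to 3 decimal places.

Group means [25.78, 43.14, 24.64, 33.83], grand mean 31.051
SSB = Σnᵢ(x̄ᵢ−x̄)² = 1819.273; SSW = ΣΣ(x−x̄ᵢ)² = 1032.625
MSB = 1819.273/3 = 606.4242; MSW = 1032.625/35 = 29.5036
F = MSB/MSW = 20.5543
df = (3, 35)

test statistic = 20.554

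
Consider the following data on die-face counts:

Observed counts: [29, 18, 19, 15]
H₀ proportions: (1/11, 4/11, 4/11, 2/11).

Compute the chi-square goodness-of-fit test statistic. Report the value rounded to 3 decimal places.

n = 81; E_i = n·p_i = [7.36, 29.45, 29.45, 14.73]
χ² = (29−7.36)²/7.36 + (18−29.45)²/29.45 + (19−29.45)²/29.45 + (15−14.73)²/14.73 = 71.7438
df = 3

test statistic = 71.744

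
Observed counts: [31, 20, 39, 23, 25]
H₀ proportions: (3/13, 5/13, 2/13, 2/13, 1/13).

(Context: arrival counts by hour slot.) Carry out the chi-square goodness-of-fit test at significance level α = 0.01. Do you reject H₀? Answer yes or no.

reject H₀: yes

n = 138; E_i = n·p_i = [31.85, 53.08, 21.23, 21.23, 10.62]
χ² = (31−31.85)²/31.85 + (20−53.08)²/53.08 + (39−21.23)²/21.23 + (23−21.23)²/21.23 + (25−10.62)²/10.62 = 55.1473
df = 4
p-value (upper-tail) = 0.00000
At α=0.01: p < α → reject H₀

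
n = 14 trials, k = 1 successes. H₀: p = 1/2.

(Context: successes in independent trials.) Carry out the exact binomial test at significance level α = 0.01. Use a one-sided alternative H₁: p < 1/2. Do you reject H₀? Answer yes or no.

Exact binomial: n=14, k=1, p₀=1/2=0.5000
P(X≤1) from Σ C(n,i)·p₀^i·(1−p₀)^(n−i)
p-value (one-sided, H₁ less) = 0.00092
At α=0.01: p < α → reject H₀

reject H₀: yes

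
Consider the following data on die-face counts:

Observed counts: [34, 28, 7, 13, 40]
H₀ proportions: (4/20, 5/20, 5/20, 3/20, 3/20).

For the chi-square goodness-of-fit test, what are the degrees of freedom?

degrees of freedom = 4

df = k − 1 = 5 − 1 = 4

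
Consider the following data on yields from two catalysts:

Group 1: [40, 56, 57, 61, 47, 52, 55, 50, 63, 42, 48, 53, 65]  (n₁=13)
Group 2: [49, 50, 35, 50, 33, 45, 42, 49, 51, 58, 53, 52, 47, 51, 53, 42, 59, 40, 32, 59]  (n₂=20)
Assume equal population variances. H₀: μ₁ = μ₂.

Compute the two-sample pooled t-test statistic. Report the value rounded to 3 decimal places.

test statistic = 1.959

x̄₁=53.000, s₁=7.627, n₁=13
x̄₂=47.500, s₂=8.036, n₂=20
s_p² = [12·7.627² + 19·8.036²]/31 = 62.0968
SE = √(s_p²·(1/13+1/20)) = 2.8074
t = (53.000−47.500)/2.8074 = 1.9591
df = 31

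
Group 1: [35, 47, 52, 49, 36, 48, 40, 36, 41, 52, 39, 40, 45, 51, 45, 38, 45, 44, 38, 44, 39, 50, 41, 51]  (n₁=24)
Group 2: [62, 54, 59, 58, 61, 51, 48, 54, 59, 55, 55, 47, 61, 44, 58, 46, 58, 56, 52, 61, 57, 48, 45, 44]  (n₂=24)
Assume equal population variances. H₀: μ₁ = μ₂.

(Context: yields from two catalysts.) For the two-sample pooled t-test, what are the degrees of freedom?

degrees of freedom = 46

df = n₁ + n₂ − 2 = 24 + 24 − 2 = 46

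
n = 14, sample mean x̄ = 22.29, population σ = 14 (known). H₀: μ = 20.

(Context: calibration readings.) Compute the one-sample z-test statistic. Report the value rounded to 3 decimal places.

SE = σ/√n = 14/√14 = 3.7417
z = (x̄−μ₀)/SE = (22.29−20)/3.7417 = 0.6120

test statistic = 0.612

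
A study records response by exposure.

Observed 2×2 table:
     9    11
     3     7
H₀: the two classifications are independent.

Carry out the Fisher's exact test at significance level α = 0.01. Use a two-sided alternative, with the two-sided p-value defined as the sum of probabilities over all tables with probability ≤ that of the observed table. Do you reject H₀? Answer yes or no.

reject H₀: no

Margins: r₁=20, r₂=10, c₁=12, c₂=18, n=30
p_obs = C(20,9)·C(10,3)/C(30,12); sum pmf over tables with pmf ≤ p_obs
p-value (two-sided) = 0.69415
At α=0.01: p ≥ α → fail to reject H₀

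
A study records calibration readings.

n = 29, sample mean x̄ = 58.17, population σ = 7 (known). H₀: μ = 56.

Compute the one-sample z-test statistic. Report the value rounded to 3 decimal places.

SE = σ/√n = 7/√29 = 1.2999
z = (x̄−μ₀)/SE = (58.17−56)/1.2999 = 1.6694

test statistic = 1.669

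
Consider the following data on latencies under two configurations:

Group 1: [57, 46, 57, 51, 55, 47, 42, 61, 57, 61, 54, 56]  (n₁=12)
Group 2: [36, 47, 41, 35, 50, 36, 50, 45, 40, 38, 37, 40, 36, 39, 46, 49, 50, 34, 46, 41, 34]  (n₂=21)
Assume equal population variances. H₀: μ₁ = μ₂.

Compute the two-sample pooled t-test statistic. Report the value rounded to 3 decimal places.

test statistic = 5.839

x̄₁=53.667, s₁=5.990, n₁=12
x̄₂=41.429, s₂=5.680, n₂=21
s_p² = [11·5.990² + 20·5.680²]/31 = 33.5422
SE = √(s_p²·(1/12+1/21)) = 2.0958
t = (53.667−41.429)/2.0958 = 5.8393
df = 31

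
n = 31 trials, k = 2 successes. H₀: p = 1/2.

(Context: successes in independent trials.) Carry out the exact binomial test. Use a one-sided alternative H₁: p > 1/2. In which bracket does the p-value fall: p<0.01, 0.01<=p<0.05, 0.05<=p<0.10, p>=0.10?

p-value bracket: p>=0.10

Exact binomial: n=31, k=2, p₀=1/2=0.5000
P(X≥2) from Σ C(n,i)·p₀^i·(1−p₀)^(n−i)
p-value (one-sided, H₁ greater) = 1.00000
→ bracket: p>=0.10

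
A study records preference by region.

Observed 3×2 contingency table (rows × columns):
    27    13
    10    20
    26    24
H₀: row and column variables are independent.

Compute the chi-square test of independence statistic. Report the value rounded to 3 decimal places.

test statistic = 8.033

Row totals [40, 30, 50], col totals [63, 57], n=120
χ² = (27−21.00)²/21.00 + (13−19.00)²/19.00 + (10−15.75)²/15.75 + (20−14.25)²/14.25 + (26−26.25)²/26.25 + (24−23.75)²/23.75 = 8.0334
df = 2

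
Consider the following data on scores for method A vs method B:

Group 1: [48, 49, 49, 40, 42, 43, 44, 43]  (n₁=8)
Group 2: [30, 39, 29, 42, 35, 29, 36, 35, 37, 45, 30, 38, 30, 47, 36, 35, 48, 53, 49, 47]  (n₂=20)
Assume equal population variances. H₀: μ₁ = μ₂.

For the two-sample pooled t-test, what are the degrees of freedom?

degrees of freedom = 26

df = n₁ + n₂ − 2 = 8 + 20 − 2 = 26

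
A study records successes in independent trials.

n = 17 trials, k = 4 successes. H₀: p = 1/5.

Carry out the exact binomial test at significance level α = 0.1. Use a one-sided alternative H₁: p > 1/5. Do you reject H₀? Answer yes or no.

Exact binomial: n=17, k=4, p₀=1/5=0.2000
P(X≥4) from Σ C(n,i)·p₀^i·(1−p₀)^(n−i)
p-value (one-sided, H₁ greater) = 0.45112
At α=0.1: p ≥ α → fail to reject H₀

reject H₀: no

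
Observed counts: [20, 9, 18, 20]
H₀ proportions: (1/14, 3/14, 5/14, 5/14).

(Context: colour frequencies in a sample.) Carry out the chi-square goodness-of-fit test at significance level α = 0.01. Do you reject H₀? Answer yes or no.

n = 67; E_i = n·p_i = [4.79, 14.36, 23.93, 23.93]
χ² = (20−4.79)²/4.79 + (9−14.36)²/14.36 + (18−23.93)²/23.93 + (20−23.93)²/23.93 = 52.4806
df = 3
p-value (upper-tail) = 0.00000
At α=0.01: p < α → reject H₀

reject H₀: yes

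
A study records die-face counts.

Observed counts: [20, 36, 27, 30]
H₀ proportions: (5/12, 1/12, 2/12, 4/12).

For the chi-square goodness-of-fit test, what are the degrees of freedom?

degrees of freedom = 3

df = k − 1 = 4 − 1 = 3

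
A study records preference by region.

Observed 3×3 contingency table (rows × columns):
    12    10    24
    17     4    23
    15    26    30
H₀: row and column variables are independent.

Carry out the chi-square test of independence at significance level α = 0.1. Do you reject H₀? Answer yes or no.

Row totals [46, 44, 71], col totals [44, 40, 77], n=161
χ² = (12−12.57)²/12.57 + (10−11.43)²/11.43 + (24−22.00)²/22.00 + (17−12.02)²/12.02 + (4−10.93)²/10.93 + (23−21.04)²/21.04 + (15−19.40)²/19.40 + (26−17.64)²/17.64 + (30−33.96)²/33.96 = 12.4447
df = 4
p-value (upper-tail) = 0.01433
At α=0.1: p < α → reject H₀

reject H₀: yes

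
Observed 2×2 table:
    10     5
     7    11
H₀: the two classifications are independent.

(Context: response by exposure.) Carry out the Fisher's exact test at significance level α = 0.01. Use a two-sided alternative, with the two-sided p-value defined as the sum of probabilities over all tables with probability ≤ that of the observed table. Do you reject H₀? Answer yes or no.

reject H₀: no

Margins: r₁=15, r₂=18, c₁=17, c₂=16, n=33
p_obs = C(15,10)·C(18,7)/C(33,17); sum pmf over tables with pmf ≤ p_obs
p-value (two-sided) = 0.16632
At α=0.01: p ≥ α → fail to reject H₀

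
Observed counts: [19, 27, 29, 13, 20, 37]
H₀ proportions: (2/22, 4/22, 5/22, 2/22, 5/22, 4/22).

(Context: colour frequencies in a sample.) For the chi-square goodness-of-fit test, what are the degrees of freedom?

degrees of freedom = 5

df = k − 1 = 6 − 1 = 5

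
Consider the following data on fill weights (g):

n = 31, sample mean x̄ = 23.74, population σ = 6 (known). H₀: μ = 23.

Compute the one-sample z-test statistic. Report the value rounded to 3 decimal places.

SE = σ/√n = 6/√31 = 1.0776
z = (x̄−μ₀)/SE = (23.74−23)/1.0776 = 0.6867

test statistic = 0.687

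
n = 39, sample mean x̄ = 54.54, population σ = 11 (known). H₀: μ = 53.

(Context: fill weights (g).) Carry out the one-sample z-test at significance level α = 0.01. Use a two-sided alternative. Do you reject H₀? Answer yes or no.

SE = σ/√n = 11/√39 = 1.7614
z = (x̄−μ₀)/SE = (54.54−53)/1.7614 = 0.8743
p-value (two-sided) = 0.38196
At α=0.01: p ≥ α → fail to reject H₀

reject H₀: no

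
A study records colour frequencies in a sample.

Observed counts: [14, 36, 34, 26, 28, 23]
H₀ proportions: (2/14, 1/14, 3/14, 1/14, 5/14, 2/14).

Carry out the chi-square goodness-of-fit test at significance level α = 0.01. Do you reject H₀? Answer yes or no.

n = 161; E_i = n·p_i = [23.00, 11.50, 34.50, 11.50, 57.50, 23.00]
χ² = (14−23.00)²/23.00 + (36−11.50)²/11.50 + (34−34.50)²/34.50 + (26−11.50)²/11.50 + (28−57.50)²/57.50 + (23−23.00)²/23.00 = 89.1420
df = 5
p-value (upper-tail) = 0.00000
At α=0.01: p < α → reject H₀

reject H₀: yes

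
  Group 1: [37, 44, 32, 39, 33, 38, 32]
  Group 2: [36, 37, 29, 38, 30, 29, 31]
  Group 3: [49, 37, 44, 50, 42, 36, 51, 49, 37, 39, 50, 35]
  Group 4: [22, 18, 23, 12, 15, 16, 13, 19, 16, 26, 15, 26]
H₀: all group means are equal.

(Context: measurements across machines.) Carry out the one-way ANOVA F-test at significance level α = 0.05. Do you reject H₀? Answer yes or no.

Group means [36.43, 32.86, 43.25, 18.42], grand mean 32.237
SSB = Σnᵢ(x̄ᵢ−x̄)² = 3873.130; SSW = ΣΣ(x−x̄ᵢ)² = 903.738
MSB = 3873.130/3 = 1291.0434; MSW = 903.738/34 = 26.5805
F = MSB/MSW = 48.5710
df = (3, 34)
p-value (upper-tail) = 0.00000
At α=0.05: p < α → reject H₀

reject H₀: yes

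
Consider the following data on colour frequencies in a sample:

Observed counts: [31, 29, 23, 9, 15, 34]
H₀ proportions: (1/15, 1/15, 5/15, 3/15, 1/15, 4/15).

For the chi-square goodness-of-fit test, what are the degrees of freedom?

df = k − 1 = 6 − 1 = 5

degrees of freedom = 5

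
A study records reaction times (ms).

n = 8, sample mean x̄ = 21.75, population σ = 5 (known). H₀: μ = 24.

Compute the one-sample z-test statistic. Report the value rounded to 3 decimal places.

test statistic = -1.273

SE = σ/√n = 5/√8 = 1.7678
z = (x̄−μ₀)/SE = (21.75−24)/1.7678 = -1.2728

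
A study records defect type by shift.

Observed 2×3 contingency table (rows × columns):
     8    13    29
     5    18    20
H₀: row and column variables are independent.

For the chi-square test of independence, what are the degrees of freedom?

degrees of freedom = 2

df = (r−1)(c−1) = (2−1)·(3−1) = 2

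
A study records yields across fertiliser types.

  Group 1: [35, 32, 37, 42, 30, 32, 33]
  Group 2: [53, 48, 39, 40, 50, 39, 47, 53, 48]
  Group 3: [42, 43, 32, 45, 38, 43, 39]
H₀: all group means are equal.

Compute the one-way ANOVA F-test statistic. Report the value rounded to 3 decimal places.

test statistic = 11.968

Group means [34.43, 46.33, 40.29], grand mean 40.870
SSB = Σnᵢ(x̄ᵢ−x̄)² = 561.466; SSW = ΣΣ(x−x̄ᵢ)² = 469.143
MSB = 561.466/2 = 280.7329; MSW = 469.143/20 = 23.4571
F = MSB/MSW = 11.9679
df = (2, 20)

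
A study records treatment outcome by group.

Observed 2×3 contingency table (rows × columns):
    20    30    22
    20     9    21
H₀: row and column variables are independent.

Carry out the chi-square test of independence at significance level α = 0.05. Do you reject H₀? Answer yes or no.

Row totals [72, 50], col totals [40, 39, 43], n=122
χ² = (20−23.61)²/23.61 + (30−23.02)²/23.02 + (22−25.38)²/25.38 + (20−16.39)²/16.39 + (9−15.98)²/15.98 + (21−17.62)²/17.62 = 7.6112
df = 2
p-value (upper-tail) = 0.02225
At α=0.05: p < α → reject H₀

reject H₀: yes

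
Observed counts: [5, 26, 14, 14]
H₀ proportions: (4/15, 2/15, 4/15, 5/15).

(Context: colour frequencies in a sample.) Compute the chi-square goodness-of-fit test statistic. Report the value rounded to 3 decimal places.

n = 59; E_i = n·p_i = [15.73, 7.87, 15.73, 19.67]
χ² = (5−15.73)²/15.73 + (26−7.87)²/7.87 + (14−15.73)²/15.73 + (14−19.67)²/19.67 = 50.9449
df = 3

test statistic = 50.945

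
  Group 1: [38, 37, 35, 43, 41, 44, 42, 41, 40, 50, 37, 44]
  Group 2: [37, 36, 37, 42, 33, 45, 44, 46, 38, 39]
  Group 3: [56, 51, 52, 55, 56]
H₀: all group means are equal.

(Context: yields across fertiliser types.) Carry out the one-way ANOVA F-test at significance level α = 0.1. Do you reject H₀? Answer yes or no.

reject H₀: yes

Group means [41.00, 39.70, 54.00], grand mean 42.926
SSB = Σnᵢ(x̄ᵢ−x̄)² = 761.752; SSW = ΣΣ(x−x̄ᵢ)² = 372.100
MSB = 761.752/2 = 380.8759; MSW = 372.100/24 = 15.5042
F = MSB/MSW = 24.5660
df = (2, 24)
p-value (upper-tail) = 0.00000
At α=0.1: p < α → reject H₀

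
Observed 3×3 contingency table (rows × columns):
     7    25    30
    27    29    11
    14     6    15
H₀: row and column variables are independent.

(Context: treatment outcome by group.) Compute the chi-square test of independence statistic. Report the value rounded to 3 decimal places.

test statistic = 26.311

Row totals [62, 67, 35], col totals [48, 60, 56], n=164
χ² = (7−18.15)²/18.15 + (25−22.68)²/22.68 + (30−21.17)²/21.17 + (27−19.61)²/19.61 + (29−24.51)²/24.51 + (11−22.88)²/22.88 + (14−10.24)²/10.24 + (6−12.80)²/12.80 + (15−11.95)²/11.95 = 26.3106
df = 4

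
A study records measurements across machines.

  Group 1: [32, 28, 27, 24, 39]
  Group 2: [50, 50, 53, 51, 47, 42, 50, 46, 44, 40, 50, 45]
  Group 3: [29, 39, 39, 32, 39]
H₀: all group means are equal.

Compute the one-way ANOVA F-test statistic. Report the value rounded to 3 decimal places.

test statistic = 29.234

Group means [30.00, 47.33, 35.60], grand mean 40.727
SSB = Σnᵢ(x̄ᵢ−x̄)² = 1230.497; SSW = ΣΣ(x−x̄ᵢ)² = 399.867
MSB = 1230.497/2 = 615.2485; MSW = 399.867/19 = 21.0456
F = MSB/MSW = 29.2340
df = (2, 19)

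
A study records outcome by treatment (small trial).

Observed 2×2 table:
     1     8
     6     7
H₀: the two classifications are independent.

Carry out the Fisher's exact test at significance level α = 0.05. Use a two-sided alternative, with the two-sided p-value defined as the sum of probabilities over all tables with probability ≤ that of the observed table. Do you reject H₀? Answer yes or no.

reject H₀: no

Margins: r₁=9, r₂=13, c₁=7, c₂=15, n=22
p_obs = C(9,1)·C(13,6)/C(22,7); sum pmf over tables with pmf ≤ p_obs
p-value (two-sided) = 0.16486
At α=0.05: p ≥ α → fail to reject H₀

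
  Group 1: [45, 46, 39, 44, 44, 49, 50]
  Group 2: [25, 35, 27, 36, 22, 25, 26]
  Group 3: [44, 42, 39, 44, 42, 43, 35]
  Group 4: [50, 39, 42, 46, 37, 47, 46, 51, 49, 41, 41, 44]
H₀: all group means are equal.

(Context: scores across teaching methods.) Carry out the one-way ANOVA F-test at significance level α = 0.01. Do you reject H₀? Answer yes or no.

reject H₀: yes

Group means [45.29, 28.00, 41.29, 44.42], grand mean 40.455
SSB = Σnᵢ(x̄ᵢ−x̄)² = 1442.408; SSW = ΣΣ(x−x̄ᵢ)² = 535.774
MSB = 1442.408/3 = 480.8027; MSW = 535.774/29 = 18.4750
F = MSB/MSW = 26.0246
df = (3, 29)
p-value (upper-tail) = 0.00000
At α=0.01: p < α → reject H₀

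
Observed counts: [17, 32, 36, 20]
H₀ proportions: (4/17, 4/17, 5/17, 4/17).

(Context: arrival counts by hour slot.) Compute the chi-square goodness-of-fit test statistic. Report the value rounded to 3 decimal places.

test statistic = 6.301

n = 105; E_i = n·p_i = [24.71, 24.71, 30.88, 24.71]
χ² = (17−24.71)²/24.71 + (32−24.71)²/24.71 + (36−30.88)²/30.88 + (20−24.71)²/24.71 = 6.3014
df = 3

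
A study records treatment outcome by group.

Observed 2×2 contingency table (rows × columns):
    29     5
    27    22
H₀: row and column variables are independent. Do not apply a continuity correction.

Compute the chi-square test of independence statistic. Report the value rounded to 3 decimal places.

test statistic = 8.337

Row totals [34, 49], col totals [56, 27], n=83
χ² = (29−22.94)²/22.94 + (5−11.06)²/11.06 + (27−33.06)²/33.06 + (22−15.94)²/15.94 = 8.3366
df = 1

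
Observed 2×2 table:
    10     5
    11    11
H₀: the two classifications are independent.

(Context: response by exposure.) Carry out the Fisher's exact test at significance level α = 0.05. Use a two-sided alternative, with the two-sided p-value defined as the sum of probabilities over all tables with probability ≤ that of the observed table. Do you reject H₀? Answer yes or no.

reject H₀: no

Margins: r₁=15, r₂=22, c₁=21, c₂=16, n=37
p_obs = C(15,10)·C(22,11)/C(37,21); sum pmf over tables with pmf ≤ p_obs
p-value (two-sided) = 0.50004
At α=0.05: p ≥ α → fail to reject H₀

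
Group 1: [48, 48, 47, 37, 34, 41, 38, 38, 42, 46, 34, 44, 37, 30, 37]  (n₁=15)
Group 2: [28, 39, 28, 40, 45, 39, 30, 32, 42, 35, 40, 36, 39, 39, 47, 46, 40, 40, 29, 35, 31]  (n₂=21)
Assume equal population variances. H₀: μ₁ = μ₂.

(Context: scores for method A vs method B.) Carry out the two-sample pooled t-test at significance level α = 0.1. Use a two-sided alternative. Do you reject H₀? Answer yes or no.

x̄₁=40.067, s₁=5.612, n₁=15
x̄₂=37.143, s₂=5.773, n₂=21
s_p² = [14·5.612² + 20·5.773²]/34 = 32.5737
SE = √(s_p²·(1/15+1/21)) = 1.9294
t = (40.067−37.143)/1.9294 = 1.5154
df = 34
p-value (two-sided) = 0.13892
At α=0.1: p ≥ α → fail to reject H₀

reject H₀: no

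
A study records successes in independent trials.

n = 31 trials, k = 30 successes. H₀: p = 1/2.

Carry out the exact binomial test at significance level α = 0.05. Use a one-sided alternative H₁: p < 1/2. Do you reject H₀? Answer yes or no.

reject H₀: no

Exact binomial: n=31, k=30, p₀=1/2=0.5000
P(X≤30) from Σ C(n,i)·p₀^i·(1−p₀)^(n−i)
p-value (one-sided, H₁ less) = 1.00000
At α=0.05: p ≥ α → fail to reject H₀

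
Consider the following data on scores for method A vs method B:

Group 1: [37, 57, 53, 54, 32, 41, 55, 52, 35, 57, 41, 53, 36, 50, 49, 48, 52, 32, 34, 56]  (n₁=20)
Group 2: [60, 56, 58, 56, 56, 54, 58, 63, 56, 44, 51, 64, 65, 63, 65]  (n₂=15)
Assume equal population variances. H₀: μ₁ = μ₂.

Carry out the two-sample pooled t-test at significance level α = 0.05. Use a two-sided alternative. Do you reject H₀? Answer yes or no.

reject H₀: yes

x̄₁=46.200, s₁=9.099, n₁=20
x̄₂=57.933, s₂=5.763, n₂=15
s_p² = [19·9.099² + 14·5.763²]/33 = 61.7616
SE = √(s_p²·(1/20+1/15)) = 2.6843
t = (46.200−57.933)/2.6843 = -4.3711
df = 33
p-value (two-sided) = 0.00012
At α=0.05: p < α → reject H₀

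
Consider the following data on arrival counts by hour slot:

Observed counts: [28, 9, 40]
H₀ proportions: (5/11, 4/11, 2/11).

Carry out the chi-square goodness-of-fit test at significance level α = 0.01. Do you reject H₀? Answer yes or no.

n = 77; E_i = n·p_i = [35.00, 28.00, 14.00]
χ² = (28−35.00)²/35.00 + (9−28.00)²/28.00 + (40−14.00)²/14.00 = 62.5786
df = 2
p-value (upper-tail) = 0.00000
At α=0.01: p < α → reject H₀

reject H₀: yes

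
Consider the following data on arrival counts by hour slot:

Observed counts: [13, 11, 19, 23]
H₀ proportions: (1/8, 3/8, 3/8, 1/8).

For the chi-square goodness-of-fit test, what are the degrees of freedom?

degrees of freedom = 3

df = k − 1 = 4 − 1 = 3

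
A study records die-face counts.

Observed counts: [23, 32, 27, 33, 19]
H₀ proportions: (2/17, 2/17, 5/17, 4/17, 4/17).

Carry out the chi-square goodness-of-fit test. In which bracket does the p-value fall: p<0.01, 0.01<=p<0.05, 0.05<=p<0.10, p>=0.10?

n = 134; E_i = n·p_i = [15.76, 15.76, 39.41, 31.53, 31.53]
χ² = (23−15.76)²/15.76 + (32−15.76)²/15.76 + (27−39.41)²/39.41 + (33−31.53)²/31.53 + (19−31.53)²/31.53 = 28.9970
df = 4
p-value (upper-tail) = 0.00001
→ bracket: p<0.01

p-value bracket: p<0.01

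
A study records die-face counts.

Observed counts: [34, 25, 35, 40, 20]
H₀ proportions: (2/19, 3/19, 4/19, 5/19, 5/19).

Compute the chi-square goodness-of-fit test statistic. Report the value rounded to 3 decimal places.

test statistic = 30.150

n = 154; E_i = n·p_i = [16.21, 24.32, 32.42, 40.53, 40.53]
χ² = (34−16.21)²/16.21 + (25−24.32)²/24.32 + (35−32.42)²/32.42 + (40−40.53)²/40.53 + (20−40.53)²/40.53 = 30.1499
df = 4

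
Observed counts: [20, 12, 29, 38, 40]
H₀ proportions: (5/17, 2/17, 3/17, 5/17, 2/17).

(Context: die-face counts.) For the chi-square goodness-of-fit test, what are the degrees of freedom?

df = k − 1 = 5 − 1 = 4

degrees of freedom = 4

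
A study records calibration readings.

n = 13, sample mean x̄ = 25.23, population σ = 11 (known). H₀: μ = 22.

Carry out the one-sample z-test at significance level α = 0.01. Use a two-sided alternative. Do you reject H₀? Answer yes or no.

SE = σ/√n = 11/√13 = 3.0509
z = (x̄−μ₀)/SE = (25.23−22)/3.0509 = 1.0587
p-value (two-sided) = 0.28973
At α=0.01: p ≥ α → fail to reject H₀

reject H₀: no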